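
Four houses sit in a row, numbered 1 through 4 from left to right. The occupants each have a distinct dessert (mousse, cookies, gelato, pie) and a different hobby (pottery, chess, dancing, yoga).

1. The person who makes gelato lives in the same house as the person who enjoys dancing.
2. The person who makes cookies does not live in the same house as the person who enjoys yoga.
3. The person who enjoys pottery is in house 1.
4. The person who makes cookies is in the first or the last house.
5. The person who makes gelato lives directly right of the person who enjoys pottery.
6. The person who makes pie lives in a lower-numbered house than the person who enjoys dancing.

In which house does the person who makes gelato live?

From clue 3, the person who enjoys pottery must be in house 1.
The person who makes gelato is in house 2 (clue 5).
Clue 1 places the person who enjoys dancing in house 2.
The person who makes pie is in house 1 (clue 6).
That leaves mousse as the dessert for house 3.
House 4's dessert must be cookies (nothing else left).
From clue 2, the person who enjoys yoga must be in house 3.
The only hobby still possible for house 4 is chess.
So: house 1 = pie/pottery, house 2 = gelato/dancing, house 3 = mousse/yoga, house 4 = cookies/chess.

2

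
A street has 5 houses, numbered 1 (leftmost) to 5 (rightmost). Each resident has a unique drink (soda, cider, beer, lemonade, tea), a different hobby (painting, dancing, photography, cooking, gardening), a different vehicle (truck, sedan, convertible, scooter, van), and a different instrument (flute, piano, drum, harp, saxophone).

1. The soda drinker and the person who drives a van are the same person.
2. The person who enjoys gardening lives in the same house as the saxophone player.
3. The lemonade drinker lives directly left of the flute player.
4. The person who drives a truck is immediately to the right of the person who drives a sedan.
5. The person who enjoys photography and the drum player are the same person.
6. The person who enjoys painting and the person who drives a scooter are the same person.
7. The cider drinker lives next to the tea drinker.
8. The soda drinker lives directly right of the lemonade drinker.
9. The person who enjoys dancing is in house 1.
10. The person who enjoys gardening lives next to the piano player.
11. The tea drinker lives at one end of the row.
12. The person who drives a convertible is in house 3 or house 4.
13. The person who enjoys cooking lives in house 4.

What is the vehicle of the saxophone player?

From clue 9, the person who enjoys dancing must be in house 1.
Clue 13: the person who enjoys cooking is in house 4.
House 1 vehicle: only sedan fits.
From clue 4, the person who drives a truck must be in house 2.
The cider drinker is narrowed to house 2 or 4; consider each.
Placing it in house 4 leads to a contradiction, so it's in house 2.
The tea drinker is in house 1 (clue 7).
The lemonade drinker is narrowed to house 3 or 4; consider each.
Placing it in house 4 leads to a contradiction, so it's in house 3.
Clue 3: the flute player is in house 4.
Clue 8 places the soda drinker in house 4.
That leaves beer as the drink for house 5.
Clue 1: the person who drives a van is in house 4.
The only vehicle still possible for house 5 is scooter.
Clue 6: the person who enjoys painting is in house 5.
House 3's vehicle must be convertible (nothing else left).
House 5's instrument must be harp (nothing else left).
House 1's instrument must be piano (nothing else left).
From clue 10, the person who enjoys gardening must be in house 2.
That leaves photography as the hobby for house 3.
By clue 2, the saxophone player is in house 2.
Clue 5 places the drum player in house 3.
So: house 1 = tea/dancing/sedan/piano, house 2 = cider/gardening/truck/saxophone, house 3 = lemonade/photography/convertible/drum, house 4 = soda/cooking/van/flute, house 5 = beer/painting/scooter/harp.

truck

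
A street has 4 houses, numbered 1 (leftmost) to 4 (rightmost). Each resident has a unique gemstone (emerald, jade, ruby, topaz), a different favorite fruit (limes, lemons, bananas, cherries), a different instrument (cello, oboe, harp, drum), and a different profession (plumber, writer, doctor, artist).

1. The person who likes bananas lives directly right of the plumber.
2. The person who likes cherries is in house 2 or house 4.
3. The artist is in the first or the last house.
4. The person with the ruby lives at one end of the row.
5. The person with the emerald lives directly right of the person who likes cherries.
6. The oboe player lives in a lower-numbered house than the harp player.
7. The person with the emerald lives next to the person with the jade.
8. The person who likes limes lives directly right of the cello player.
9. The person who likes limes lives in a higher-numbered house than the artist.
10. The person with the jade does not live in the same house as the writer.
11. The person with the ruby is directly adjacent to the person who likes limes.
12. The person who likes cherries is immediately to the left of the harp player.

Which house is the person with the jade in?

By clue 5, the person with the emerald is in house 3.
From clue 5, the person who likes cherries must be in house 2.
From clue 9, the artist must be in house 1.
Clue 12: the harp player is in house 3.
House 1's favorite fruit must be lemons (nothing else left).
House 4's favorite fruit must be bananas (nothing else left).
House 4's instrument must be drum (nothing else left).
The plumber is in house 3 (clue 1).
From clue 8, the cello player must be in house 2.
Clue 11: the person with the ruby is in house 4.
So house 1 gets topaz for gemstone.
House 2's gemstone must be jade (nothing else left).
House 3's favorite fruit must be limes (nothing else left).
So house 1 gets oboe for instrument.
Clue 10: the writer is in house 4.
That leaves doctor as the profession for house 2.
So: house 1 = topaz/lemons/oboe/artist, house 2 = jade/cherries/cello/doctor, house 3 = emerald/limes/harp/plumber, house 4 = ruby/bananas/drum/writer.

2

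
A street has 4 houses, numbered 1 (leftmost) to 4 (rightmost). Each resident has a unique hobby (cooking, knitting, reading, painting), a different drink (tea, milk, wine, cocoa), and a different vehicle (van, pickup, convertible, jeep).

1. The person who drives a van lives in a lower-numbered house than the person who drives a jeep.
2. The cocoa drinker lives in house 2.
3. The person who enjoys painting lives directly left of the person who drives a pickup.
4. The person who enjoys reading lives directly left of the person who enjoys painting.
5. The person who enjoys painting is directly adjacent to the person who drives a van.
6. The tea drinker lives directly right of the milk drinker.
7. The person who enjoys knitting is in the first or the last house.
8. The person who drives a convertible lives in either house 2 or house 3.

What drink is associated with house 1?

wine

From clue 2, the cocoa drinker must be in house 2.
That leaves van as the vehicle for house 1.
By clue 5, the person who enjoys painting is in house 2.
The tea drinker is in house 4 (clue 6).
The milk drinker is in house 3 (clue 6).
House 3 hobby: only cooking fits.
House 4's hobby must be knitting (nothing else left).
So house 1 gets wine for drink.
By clue 3, the person who drives a pickup is in house 3.
House 1's hobby must be reading (nothing else left).
House 2 vehicle: only convertible fits.
House 4's vehicle must be jeep (nothing else left).
So: house 1 = reading/wine/van, house 2 = painting/cocoa/convertible, house 3 = cooking/milk/pickup, house 4 = knitting/tea/jeep.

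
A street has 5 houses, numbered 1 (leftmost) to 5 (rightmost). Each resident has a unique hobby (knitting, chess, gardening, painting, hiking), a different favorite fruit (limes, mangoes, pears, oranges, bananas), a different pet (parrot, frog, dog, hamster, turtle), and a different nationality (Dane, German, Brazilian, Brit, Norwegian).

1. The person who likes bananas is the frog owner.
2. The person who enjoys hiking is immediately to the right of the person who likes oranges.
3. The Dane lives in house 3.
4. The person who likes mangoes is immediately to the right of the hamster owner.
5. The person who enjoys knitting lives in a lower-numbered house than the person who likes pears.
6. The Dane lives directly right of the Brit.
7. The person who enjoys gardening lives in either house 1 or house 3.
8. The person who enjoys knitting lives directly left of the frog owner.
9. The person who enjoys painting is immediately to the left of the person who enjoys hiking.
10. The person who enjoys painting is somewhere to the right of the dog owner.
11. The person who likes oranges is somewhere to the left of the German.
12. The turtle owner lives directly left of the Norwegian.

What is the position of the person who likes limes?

From clue 3, the Dane must be in house 3.
By clue 6, the Brit is in house 2.
That leaves Brazilian as the nationality for house 1.
So house 1 gets limes for favorite fruit.
The person who enjoys gardening is narrowed to house 1 or 3; consider each.
Placing it in house 1 leads to a contradiction, so it's in house 3.
Clue 9 places the person who enjoys painting in house 4.
From clue 9, the person who enjoys hiking must be in house 5.
From clue 2, the person who likes oranges must be in house 4.
Clue 11 places the German in house 5.
That leaves parrot as the pet for house 5.
House 4's nationality must be Norwegian (nothing else left).
By clue 12, the turtle owner is in house 3.
That leaves hamster as the pet for house 4.
Clue 1 places the person who likes bananas in house 2.
Clue 4: the person who likes mangoes is in house 5.
Clue 8 places the person who enjoys knitting in house 1.
House 2 hobby: only chess fits.
House 3's favorite fruit must be pears (nothing else left).
That leaves dog as the pet for house 1.
The only pet still possible for house 2 is frog.
So: house 1 = knitting/limes/dog/Brazilian, house 2 = chess/bananas/frog/Brit, house 3 = gardening/pears/turtle/Dane, house 4 = painting/oranges/hamster/Norwegian, house 5 = hiking/mangoes/parrot/German.

1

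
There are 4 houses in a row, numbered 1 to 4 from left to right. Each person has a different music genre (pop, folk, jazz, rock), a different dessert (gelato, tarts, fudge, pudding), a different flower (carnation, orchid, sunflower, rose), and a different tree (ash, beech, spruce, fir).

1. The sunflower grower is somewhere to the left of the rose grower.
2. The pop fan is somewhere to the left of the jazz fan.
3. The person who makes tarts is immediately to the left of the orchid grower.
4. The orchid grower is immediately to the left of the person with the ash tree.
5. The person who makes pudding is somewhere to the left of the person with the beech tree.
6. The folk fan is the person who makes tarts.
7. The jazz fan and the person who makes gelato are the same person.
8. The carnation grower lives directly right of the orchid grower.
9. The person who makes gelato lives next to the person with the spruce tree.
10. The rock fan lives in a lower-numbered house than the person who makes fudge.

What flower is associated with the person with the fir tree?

House 4 music genre: only jazz fits.
House 1's flower must be sunflower (nothing else left).
The person who makes gelato is in house 4 (clue 7).
By clue 9, the person with the spruce tree is in house 3.
House 1's tree must be fir (nothing else left).
That leaves beech as the tree for house 2.
So house 4 gets ash for tree.
Clue 4: the orchid grower is in house 3.
Clue 5 places the person who makes pudding in house 1.
Clue 8 places the carnation grower in house 4.
The only music genre still possible for house 3 is pop.
House 3 dessert: only fudge fits.
That leaves rose as the flower for house 2.
Clue 6: the folk fan is in house 2.
House 1's music genre must be rock (nothing else left).
House 2's dessert must be tarts (nothing else left).
So: house 1 = rock/pudding/sunflower/fir, house 2 = folk/tarts/rose/beech, house 3 = pop/fudge/orchid/spruce, house 4 = jazz/gelato/carnation/ash.

sunflower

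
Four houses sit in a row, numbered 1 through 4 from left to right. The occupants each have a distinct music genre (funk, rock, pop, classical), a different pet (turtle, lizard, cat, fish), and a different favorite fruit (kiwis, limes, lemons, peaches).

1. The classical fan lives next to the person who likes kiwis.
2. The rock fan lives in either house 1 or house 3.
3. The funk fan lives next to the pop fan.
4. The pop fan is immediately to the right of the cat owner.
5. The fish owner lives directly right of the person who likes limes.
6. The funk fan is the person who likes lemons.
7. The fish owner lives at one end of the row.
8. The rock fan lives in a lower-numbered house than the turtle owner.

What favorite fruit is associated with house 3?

limes

From clue 7, the fish owner must be in house 4.
From clue 5, the person who likes limes must be in house 3.
By clue 8, the rock fan is in house 1.
The pop fan is in house 3 (clue 3).
From clue 4, the cat owner must be in house 2.
House 2 music genre: only classical fits.
House 4's music genre must be funk (nothing else left).
So house 1 gets lizard for pet.
The only pet still possible for house 3 is turtle.
From clue 1, the person who likes kiwis must be in house 1.
The person who likes lemons is in house 4 (clue 6).
So house 2 gets peaches for favorite fruit.
So: house 1 = rock/lizard/kiwis, house 2 = classical/cat/peaches, house 3 = pop/turtle/limes, house 4 = funk/fish/lemons.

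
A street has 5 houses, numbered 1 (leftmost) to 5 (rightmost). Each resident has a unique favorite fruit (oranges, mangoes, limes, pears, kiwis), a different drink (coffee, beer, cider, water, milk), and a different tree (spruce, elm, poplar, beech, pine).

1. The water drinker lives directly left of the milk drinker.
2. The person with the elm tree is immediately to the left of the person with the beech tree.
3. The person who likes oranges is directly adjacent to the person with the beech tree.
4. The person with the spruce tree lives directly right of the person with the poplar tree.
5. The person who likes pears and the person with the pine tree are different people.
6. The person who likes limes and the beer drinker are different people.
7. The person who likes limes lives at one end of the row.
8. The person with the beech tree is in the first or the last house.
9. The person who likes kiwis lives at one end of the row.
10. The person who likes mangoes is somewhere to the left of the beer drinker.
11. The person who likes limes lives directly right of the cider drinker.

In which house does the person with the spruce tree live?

From clue 8, the person with the beech tree must be in house 5.
By clue 11, the person who likes limes is in house 5.
Clue 11 places the cider drinker in house 4.
House 1 favorite fruit: only kiwis fits.
From clue 2, the person with the elm tree must be in house 4.
The person who likes oranges is in house 4 (clue 3).
Clue 10 places the person who likes mangoes in house 2.
By clue 10, the beer drinker is in house 3.
The only favorite fruit still possible for house 3 is pears.
House 2's drink must be milk (nothing else left).
House 5 drink: only coffee fits.
House 1 drink: only water fits.
The only tree still possible for house 3 is spruce.
From clue 4, the person with the poplar tree must be in house 2.
House 1's tree must be pine (nothing else left).
So: house 1 = kiwis/water/pine, house 2 = mangoes/milk/poplar, house 3 = pears/beer/spruce, house 4 = oranges/cider/elm, house 5 = limes/coffee/beech.

3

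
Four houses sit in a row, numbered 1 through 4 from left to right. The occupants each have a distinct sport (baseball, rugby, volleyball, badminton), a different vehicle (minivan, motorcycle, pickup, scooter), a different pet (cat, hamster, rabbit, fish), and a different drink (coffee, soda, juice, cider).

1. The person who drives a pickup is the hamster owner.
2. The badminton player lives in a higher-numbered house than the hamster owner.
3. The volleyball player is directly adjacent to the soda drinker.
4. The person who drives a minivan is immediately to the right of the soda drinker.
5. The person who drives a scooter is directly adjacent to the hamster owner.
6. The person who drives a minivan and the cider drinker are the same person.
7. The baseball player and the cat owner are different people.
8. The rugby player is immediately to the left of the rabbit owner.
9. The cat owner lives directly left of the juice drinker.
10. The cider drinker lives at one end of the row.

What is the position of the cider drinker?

4

The cider drinker is in house 4 (clue 10).
By clue 6, the person who drives a minivan is in house 4.
Clue 4: the soda drinker is in house 3.
House 1's drink must be coffee (nothing else left).
So house 2 gets juice for drink.
Clue 9: the cat owner is in house 1.
The only sport still possible for house 1 is rugby.
Clue 8 places the rabbit owner in house 2.
That leaves fish as the pet for house 4.
By clue 1, the person who drives a pickup is in house 3.
The badminton player is in house 4 (clue 2).
Clue 5: the person who drives a scooter is in house 2.
House 3 sport: only baseball fits.
That leaves motorcycle as the vehicle for house 1.
House 3's pet must be hamster (nothing else left).
House 2 sport: only volleyball fits.
So: house 1 = rugby/motorcycle/cat/coffee, house 2 = volleyball/scooter/rabbit/juice, house 3 = baseball/pickup/hamster/soda, house 4 = badminton/minivan/fish/cider.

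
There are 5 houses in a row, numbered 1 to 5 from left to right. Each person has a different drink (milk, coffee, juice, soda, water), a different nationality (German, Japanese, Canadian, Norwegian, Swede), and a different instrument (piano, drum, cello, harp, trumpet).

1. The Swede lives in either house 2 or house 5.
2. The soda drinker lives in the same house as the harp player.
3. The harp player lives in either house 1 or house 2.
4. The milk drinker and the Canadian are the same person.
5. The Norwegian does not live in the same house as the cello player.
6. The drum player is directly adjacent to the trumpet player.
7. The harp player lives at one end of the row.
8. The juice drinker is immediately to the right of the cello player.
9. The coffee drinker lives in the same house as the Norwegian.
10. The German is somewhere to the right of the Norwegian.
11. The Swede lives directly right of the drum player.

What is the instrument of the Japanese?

Clue 7: the harp player is in house 1.
From clue 2, the soda drinker must be in house 1.
The Swede is in house 5 (clue 11).
House 4 instrument: only drum fits.
That leaves water as the drink for house 5.
House 1's nationality must be Japanese (nothing else left).
The coffee drinker is narrowed to house 2 or 3; consider each.
Placing it in house 3 leads to a contradiction, so it's in house 2.
By clue 9, the Norwegian is in house 2.
From clue 5, the cello player must be in house 3.
Clue 8 places the juice drinker in house 4.
The only drink still possible for house 3 is milk.
House 2's instrument must be piano (nothing else left).
That leaves trumpet as the instrument for house 5.
Clue 4: the Canadian is in house 3.
House 4 nationality: only German fits.
So: house 1 = soda/Japanese/harp, house 2 = coffee/Norwegian/piano, house 3 = milk/Canadian/cello, house 4 = juice/German/drum, house 5 = water/Swede/trumpet.

harp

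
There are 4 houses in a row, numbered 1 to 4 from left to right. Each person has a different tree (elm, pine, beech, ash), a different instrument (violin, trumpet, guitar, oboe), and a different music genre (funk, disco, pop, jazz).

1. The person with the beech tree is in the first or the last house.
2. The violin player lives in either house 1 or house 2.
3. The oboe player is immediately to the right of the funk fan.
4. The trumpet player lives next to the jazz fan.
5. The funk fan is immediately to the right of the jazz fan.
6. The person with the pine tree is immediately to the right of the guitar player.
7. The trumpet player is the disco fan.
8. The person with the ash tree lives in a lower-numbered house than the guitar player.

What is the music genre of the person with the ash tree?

The only instrument still possible for house 4 is oboe.
So house 4 gets pop for music genre.
From clue 3, the funk fan must be in house 3.
Clue 5: the jazz fan is in house 2.
So house 1 gets disco for music genre.
From clue 7, the trumpet player must be in house 1.
House 3's instrument must be guitar (nothing else left).
Clue 6 places the person with the pine tree in house 4.
The only tree still possible for house 1 is beech.
The only tree still possible for house 2 is ash.
The only tree still possible for house 3 is elm.
The only instrument still possible for house 2 is violin.
So: house 1 = beech/trumpet/disco, house 2 = ash/violin/jazz, house 3 = elm/guitar/funk, house 4 = pine/oboe/pop.

jazz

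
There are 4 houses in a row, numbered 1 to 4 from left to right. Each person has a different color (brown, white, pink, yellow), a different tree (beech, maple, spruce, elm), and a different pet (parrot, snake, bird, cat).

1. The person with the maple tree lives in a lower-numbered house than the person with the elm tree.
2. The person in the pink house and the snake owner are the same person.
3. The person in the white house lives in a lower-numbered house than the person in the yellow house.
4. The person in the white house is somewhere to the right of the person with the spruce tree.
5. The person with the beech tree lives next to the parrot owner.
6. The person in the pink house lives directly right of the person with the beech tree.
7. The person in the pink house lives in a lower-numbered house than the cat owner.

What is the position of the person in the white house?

2

The only color still possible for house 1 is brown.
The only color still possible for house 4 is yellow.
The only tree still possible for house 4 is elm.
House 3's tree must be maple (nothing else left).
The person in the pink house is narrowed to house 2 or 3; consider each.
Placing it in house 2 leads to a contradiction, so it's in house 3.
By clue 2, the snake owner is in house 3.
The person with the beech tree is in house 2 (clue 6).
From clue 7, the cat owner must be in house 4.
House 2's color must be white (nothing else left).
So house 1 gets spruce for tree.
By clue 5, the parrot owner is in house 1.
House 2 pet: only bird fits.
So: house 1 = brown/spruce/parrot, house 2 = white/beech/bird, house 3 = pink/maple/snake, house 4 = yellow/elm/cat.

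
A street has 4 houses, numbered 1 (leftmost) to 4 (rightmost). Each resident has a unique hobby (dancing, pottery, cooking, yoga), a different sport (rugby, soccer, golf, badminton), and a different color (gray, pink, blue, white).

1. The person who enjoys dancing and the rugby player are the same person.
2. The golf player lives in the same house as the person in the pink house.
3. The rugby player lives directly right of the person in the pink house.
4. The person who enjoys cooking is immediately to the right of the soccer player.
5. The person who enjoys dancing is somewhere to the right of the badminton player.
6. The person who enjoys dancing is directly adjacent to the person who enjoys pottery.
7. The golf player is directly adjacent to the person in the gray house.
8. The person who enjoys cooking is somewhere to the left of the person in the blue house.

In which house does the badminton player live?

That leaves rugby as the sport for house 4.
Clue 1: the person who enjoys dancing is in house 4.
Clue 3 places the person in the pink house in house 3.
Clue 6 places the person who enjoys pottery in house 3.
The only hobby still possible for house 1 is yoga.
So house 2 gets cooking for hobby.
House 4 color: only blue fits.
By clue 2, the golf player is in house 3.
Clue 4 places the soccer player in house 1.
Clue 7: the person in the gray house is in house 2.
So house 2 gets badminton for sport.
The only color still possible for house 1 is white.
So: house 1 = yoga/soccer/white, house 2 = cooking/badminton/gray, house 3 = pottery/golf/pink, house 4 = dancing/rugby/blue.

2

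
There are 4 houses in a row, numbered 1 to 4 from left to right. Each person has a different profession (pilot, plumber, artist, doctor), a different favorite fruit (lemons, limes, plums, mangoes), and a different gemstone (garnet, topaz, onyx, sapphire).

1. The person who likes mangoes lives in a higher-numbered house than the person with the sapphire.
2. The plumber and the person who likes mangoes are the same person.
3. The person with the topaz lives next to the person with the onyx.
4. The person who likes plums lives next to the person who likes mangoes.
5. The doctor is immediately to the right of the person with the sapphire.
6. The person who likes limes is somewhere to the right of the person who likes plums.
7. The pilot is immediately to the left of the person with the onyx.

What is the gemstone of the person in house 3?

The doctor is narrowed to house 2 or 3 or 4; consider each.
Placing it in house 3 and house 4 leads to a contradiction, so it's in house 2.
By clue 5, the person with the sapphire is in house 1.
The only favorite fruit still possible for house 1 is lemons.
The only favorite fruit still possible for house 2 is plums.
Clue 3 places the person with the topaz in house 3.
By clue 4, the person who likes mangoes is in house 3.
House 4 favorite fruit: only limes fits.
The plumber is in house 3 (clue 2).
That leaves artist as the profession for house 4.
Clue 7 places the person with the onyx in house 2.
House 1's profession must be pilot (nothing else left).
House 4's gemstone must be garnet (nothing else left).
So: house 1 = pilot/lemons/sapphire, house 2 = doctor/plums/onyx, house 3 = plumber/mangoes/topaz, house 4 = artist/limes/garnet.

topaz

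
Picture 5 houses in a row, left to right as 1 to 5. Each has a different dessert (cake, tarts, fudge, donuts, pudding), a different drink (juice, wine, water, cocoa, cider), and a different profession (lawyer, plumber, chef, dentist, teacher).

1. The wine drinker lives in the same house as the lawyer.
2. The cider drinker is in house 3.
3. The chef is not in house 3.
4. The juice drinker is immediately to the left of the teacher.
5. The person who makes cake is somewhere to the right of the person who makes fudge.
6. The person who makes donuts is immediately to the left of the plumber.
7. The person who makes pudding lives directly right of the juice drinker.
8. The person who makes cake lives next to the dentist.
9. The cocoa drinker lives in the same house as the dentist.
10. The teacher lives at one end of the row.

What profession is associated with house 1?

lawyer

Clue 2: the cider drinker is in house 3.
Clue 10 places the teacher in house 5.
By clue 4, the juice drinker is in house 4.
The person who makes pudding is in house 5 (clue 7).
That leaves water as the drink for house 5.
House 3's profession must be plumber (nothing else left).
Clue 6: the person who makes donuts is in house 2.
That leaves tarts as the dessert for house 4.
The only profession still possible for house 4 is chef.
Clue 5: the person who makes fudge is in house 1.
Clue 8: the dentist is in house 2.
From clue 9, the cocoa drinker must be in house 2.
House 3 dessert: only cake fits.
House 1's drink must be wine (nothing else left).
That leaves lawyer as the profession for house 1.
So: house 1 = fudge/wine/lawyer, house 2 = donuts/cocoa/dentist, house 3 = cake/cider/plumber, house 4 = tarts/juice/chef, house 5 = pudding/water/teacher.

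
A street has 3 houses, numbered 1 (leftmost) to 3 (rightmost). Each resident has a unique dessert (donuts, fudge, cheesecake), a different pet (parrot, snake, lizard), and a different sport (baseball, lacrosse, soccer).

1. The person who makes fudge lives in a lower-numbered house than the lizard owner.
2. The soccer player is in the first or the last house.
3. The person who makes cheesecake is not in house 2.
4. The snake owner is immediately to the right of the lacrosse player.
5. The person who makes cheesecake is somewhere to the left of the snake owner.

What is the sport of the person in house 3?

By clue 5, the person who makes cheesecake is in house 1.
That leaves donuts as the dessert for house 3.
House 1's pet must be parrot (nothing else left).
The lizard owner is in house 3 (clue 1).
House 2's dessert must be fudge (nothing else left).
So house 2 gets snake for pet.
From clue 4, the lacrosse player must be in house 1.
That leaves baseball as the sport for house 2.
House 3's sport must be soccer (nothing else left).
So: house 1 = cheesecake/parrot/lacrosse, house 2 = fudge/snake/baseball, house 3 = donuts/lizard/soccer.

soccer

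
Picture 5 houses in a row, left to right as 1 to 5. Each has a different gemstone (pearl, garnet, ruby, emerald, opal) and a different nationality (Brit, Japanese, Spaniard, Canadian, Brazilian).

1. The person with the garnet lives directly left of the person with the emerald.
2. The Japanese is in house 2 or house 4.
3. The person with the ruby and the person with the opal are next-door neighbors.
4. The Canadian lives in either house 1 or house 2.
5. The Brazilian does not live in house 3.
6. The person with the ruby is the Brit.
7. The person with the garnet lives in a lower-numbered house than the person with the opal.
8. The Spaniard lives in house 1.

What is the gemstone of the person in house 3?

ruby

By clue 8, the Spaniard is in house 1.
House 2 nationality: only Canadian fits.
So house 3 gets Brit for nationality.
House 5 nationality: only Brazilian fits.
From clue 6, the person with the ruby must be in house 3.
The only nationality still possible for house 4 is Japanese.
Clue 7: the person with the garnet is in house 1.
Clue 1: the person with the emerald is in house 2.
House 4 gemstone: only opal fits.
That leaves pearl as the gemstone for house 5.
So: house 1 = garnet/Spaniard, house 2 = emerald/Canadian, house 3 = ruby/Brit, house 4 = opal/Japanese, house 5 = pearl/Brazilian.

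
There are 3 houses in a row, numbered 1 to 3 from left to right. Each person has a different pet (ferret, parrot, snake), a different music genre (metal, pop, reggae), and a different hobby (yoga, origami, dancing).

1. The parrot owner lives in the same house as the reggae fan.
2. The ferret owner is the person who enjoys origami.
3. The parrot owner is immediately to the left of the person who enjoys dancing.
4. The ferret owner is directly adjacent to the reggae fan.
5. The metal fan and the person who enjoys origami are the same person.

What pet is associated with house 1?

The parrot owner is narrowed to house 1 or 2; consider each.
Placing it in house 1 leads to a contradiction, so it's in house 2.
Clue 1 places the reggae fan in house 2.
Clue 3: the person who enjoys dancing is in house 3.
By clue 2, the ferret owner is in house 1.
By clue 2, the person who enjoys origami is in house 1.
The metal fan is in house 1 (clue 5).
The only pet still possible for house 3 is snake.
That leaves pop as the music genre for house 3.
The only hobby still possible for house 2 is yoga.
So: house 1 = ferret/metal/origami, house 2 = parrot/reggae/yoga, house 3 = snake/pop/dancing.

ferret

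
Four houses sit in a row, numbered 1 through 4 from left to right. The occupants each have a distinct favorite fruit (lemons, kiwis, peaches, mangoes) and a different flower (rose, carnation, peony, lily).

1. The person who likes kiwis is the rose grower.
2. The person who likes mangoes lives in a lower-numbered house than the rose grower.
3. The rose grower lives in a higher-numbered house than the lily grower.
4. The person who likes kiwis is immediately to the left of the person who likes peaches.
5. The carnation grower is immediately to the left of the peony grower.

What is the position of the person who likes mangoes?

1

House 4 flower: only peony fits.
Clue 5: the carnation grower is in house 3.
So house 1 gets lily for flower.
That leaves rose as the flower for house 2.
Clue 1 places the person who likes kiwis in house 2.
From clue 2, the person who likes mangoes must be in house 1.
Clue 4 places the person who likes peaches in house 3.
House 4's favorite fruit must be lemons (nothing else left).
So: house 1 = mangoes/lily, house 2 = kiwis/rose, house 3 = peaches/carnation, house 4 = lemons/peony.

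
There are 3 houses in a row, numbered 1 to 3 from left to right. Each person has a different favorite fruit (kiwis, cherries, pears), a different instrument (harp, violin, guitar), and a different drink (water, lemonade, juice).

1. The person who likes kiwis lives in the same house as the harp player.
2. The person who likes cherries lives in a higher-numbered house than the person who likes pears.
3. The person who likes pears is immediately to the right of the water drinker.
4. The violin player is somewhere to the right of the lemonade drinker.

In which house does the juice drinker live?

Clue 3 places the person who likes pears in house 2.
Clue 3 places the water drinker in house 1.
That leaves kiwis as the favorite fruit for house 1.
House 3's favorite fruit must be cherries (nothing else left).
The only drink still possible for house 2 is lemonade.
The only drink still possible for house 3 is juice.
Clue 1: the harp player is in house 1.
From clue 4, the violin player must be in house 3.
The only instrument still possible for house 2 is guitar.
So: house 1 = kiwis/harp/water, house 2 = pears/guitar/lemonade, house 3 = cherries/violin/juice.

3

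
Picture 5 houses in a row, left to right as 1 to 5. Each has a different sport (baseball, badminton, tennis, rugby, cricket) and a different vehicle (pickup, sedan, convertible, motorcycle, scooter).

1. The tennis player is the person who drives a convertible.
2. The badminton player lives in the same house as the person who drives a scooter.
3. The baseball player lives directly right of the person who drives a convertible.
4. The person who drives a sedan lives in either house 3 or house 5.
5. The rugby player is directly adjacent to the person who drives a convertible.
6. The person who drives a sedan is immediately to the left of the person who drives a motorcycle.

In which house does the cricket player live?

The person who drives a sedan is in house 3 (clue 6).
Clue 6 places the person who drives a motorcycle in house 4.
That leaves cricket as the sport for house 4.
House 5 sport: only badminton fits.
Clue 2: the person who drives a scooter is in house 5.
The baseball player is narrowed to house 2 or 3; consider each.
Placing it in house 2 leads to a contradiction, so it's in house 3.
Clue 3: the person who drives a convertible is in house 2.
That leaves rugby as the sport for house 1.
House 2's sport must be tennis (nothing else left).
House 1 vehicle: only pickup fits.
So: house 1 = rugby/pickup, house 2 = tennis/convertible, house 3 = baseball/sedan, house 4 = cricket/motorcycle, house 5 = badminton/scooter.

4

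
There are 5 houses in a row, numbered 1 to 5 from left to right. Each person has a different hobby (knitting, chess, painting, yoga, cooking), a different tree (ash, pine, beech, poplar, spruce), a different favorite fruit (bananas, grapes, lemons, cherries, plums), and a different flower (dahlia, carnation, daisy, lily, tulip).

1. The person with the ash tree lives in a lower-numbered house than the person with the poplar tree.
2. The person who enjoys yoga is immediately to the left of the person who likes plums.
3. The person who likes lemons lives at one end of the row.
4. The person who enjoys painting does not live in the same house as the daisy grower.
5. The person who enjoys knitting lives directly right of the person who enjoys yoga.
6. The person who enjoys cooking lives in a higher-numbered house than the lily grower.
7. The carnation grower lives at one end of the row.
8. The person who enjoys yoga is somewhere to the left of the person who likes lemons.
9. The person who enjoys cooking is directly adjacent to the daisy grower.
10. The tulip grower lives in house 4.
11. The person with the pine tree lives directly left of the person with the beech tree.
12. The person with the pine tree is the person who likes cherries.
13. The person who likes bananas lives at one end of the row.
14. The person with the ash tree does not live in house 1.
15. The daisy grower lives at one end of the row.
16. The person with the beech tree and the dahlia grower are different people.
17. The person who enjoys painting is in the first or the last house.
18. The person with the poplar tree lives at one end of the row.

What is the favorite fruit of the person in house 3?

The person who likes lemons is in house 5 (clue 8).
Clue 10 places the tulip grower in house 4.
By clue 18, the person with the poplar tree is in house 5.
So house 1 gets bananas for favorite fruit.
So house 1 gets spruce for tree.
The person who enjoys cooking is narrowed to house 2 or 4; consider each.
Placing it in house 2 leads to a contradiction, so it's in house 4.
Clue 9 places the daisy grower in house 5.
From clue 4, the person who enjoys painting must be in house 1.
That leaves yoga as the hobby for house 2.
That leaves chess as the hobby for house 5.
House 1 flower: only carnation fits.
By clue 2, the person who likes plums is in house 3.
That leaves knitting as the hobby for house 3.
The only favorite fruit still possible for house 4 is grapes.
Clue 12: the person with the pine tree is in house 2.
So house 2 gets cherries for favorite fruit.
By clue 11, the person with the beech tree is in house 3.
Clue 16: the dahlia grower is in house 2.
The only tree still possible for house 4 is ash.
That leaves lily as the flower for house 3.
So: house 1 = painting/spruce/bananas/carnation, house 2 = yoga/pine/cherries/dahlia, house 3 = knitting/beech/plums/lily, house 4 = cooking/ash/grapes/tulip, house 5 = chess/poplar/lemons/daisy.

plums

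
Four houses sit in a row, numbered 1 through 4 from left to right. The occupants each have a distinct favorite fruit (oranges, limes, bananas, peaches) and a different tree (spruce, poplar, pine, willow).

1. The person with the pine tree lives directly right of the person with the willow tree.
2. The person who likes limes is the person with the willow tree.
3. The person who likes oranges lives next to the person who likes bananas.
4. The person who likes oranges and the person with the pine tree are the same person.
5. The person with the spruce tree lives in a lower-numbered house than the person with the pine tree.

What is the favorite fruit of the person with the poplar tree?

bananas

The person who likes limes is narrowed to house 1 or 2 or 3; consider each.
Placing it in house 1 and house 3 leads to a contradiction, so it's in house 2.
By clue 2, the person with the willow tree is in house 2.
By clue 1, the person with the pine tree is in house 3.
Clue 4: the person who likes oranges is in house 3.
The person with the spruce tree is in house 1 (clue 5).
So house 1 gets peaches for favorite fruit.
So house 4 gets bananas for favorite fruit.
The only tree still possible for house 4 is poplar.
So: house 1 = peaches/spruce, house 2 = limes/willow, house 3 = oranges/pine, house 4 = bananas/poplar.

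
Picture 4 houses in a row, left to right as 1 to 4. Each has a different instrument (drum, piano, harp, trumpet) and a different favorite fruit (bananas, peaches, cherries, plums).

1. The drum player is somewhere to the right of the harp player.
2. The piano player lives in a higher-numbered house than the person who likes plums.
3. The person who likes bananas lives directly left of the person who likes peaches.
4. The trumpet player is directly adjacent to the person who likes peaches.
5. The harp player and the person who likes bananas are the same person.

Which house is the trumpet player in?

3

The drum player is narrowed to house 2 or 3 or 4; consider each.
Placing it in house 3 and house 4 leads to a contradiction, so it's in house 2.
The harp player is in house 1 (clue 1).
From clue 5, the person who likes bananas must be in house 1.
Clue 3 places the person who likes peaches in house 2.
Clue 4: the trumpet player is in house 3.
House 4's instrument must be piano (nothing else left).
The only favorite fruit still possible for house 3 is plums.
That leaves cherries as the favorite fruit for house 4.
So: house 1 = harp/bananas, house 2 = drum/peaches, house 3 = trumpet/plums, house 4 = piano/cherries.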